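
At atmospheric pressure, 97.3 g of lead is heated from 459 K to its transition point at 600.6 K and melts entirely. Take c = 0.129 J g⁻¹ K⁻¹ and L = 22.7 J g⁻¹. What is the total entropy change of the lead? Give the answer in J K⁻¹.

ΔS = 7.05 J/K

Warming step: ΔS₁ = m c ln(T_tr/T_i) = 97.3 × 0.129 × ln(600.6/459) = 3.375 J/K.
Phase change: ΔS₂ = +mL/T_tr = 97.3 × 22.7 / 600.6 = 3.678 J/K.
ΔS_total = (3.375) + (3.678) = 7.05 J/K.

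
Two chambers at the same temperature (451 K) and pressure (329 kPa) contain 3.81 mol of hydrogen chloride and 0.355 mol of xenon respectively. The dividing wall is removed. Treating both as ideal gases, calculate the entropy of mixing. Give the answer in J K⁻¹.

Mole fractions: x_A = 3.81/4.17 = 0.915, x_B = 0.0852.
ΔS_mix = −R(n_A ln x_A + n_B ln x_B) = −8.314 × (3.81 ln 0.915 + 0.355 ln 0.0852) = 10.1 J/K.

ΔS_mix = 10.1 J/K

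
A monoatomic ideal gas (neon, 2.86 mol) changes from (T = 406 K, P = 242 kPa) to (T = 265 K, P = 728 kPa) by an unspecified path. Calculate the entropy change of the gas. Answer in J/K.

ΔS = nC_p ln(T₂/T₁) − nR ln(P₂/P₁), with C_p = 5R/2 = 20.79 J mol⁻¹ K⁻¹ for a monoatomic ideal gas.
ΔS = 2.86 × [20.79 × ln(265/406) − 8.314 × ln(728/242)] = -51.5 J/K.

ΔS = -51.5 J/K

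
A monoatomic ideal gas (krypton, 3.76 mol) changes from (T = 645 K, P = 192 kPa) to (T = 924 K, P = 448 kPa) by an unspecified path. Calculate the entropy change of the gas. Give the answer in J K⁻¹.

ΔS = nC_p ln(T₂/T₁) − nR ln(P₂/P₁), with C_p = 5R/2 = 20.79 J mol⁻¹ K⁻¹ for a monoatomic ideal gas.
ΔS = 3.76 × [20.79 × ln(924/645) − 8.314 × ln(448/192)] = 1.61 J/K.

ΔS = 1.61 J/K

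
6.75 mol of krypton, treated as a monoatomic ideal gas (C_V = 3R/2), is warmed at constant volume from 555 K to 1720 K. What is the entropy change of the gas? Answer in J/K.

At constant volume, ΔS = nC_V ln(T₂/T₁) with C_V = 3R/2 = 12.47 J mol⁻¹ K⁻¹.
ΔS = 6.75 × 12.47 × ln(1720/555) = 95.2 J/K.

ΔS = 95.2 J/K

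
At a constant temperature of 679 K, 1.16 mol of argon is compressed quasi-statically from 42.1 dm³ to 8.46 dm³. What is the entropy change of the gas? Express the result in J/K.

For an isothermal ideal gas ΔS_gas = nR ln(V₂/V₁) = 1.16 × 8.314 × ln(8.46/42.1) = -15.5 J/K.

ΔS_gas = -15.5 J/K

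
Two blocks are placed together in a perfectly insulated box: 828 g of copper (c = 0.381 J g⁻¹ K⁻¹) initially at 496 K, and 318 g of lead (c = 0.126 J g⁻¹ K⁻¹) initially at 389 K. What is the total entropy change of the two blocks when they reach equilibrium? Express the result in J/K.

ΔS_total = 0.986 J/K

Energy balance: T_f = (m₁c₁T₁ + m₂c₂T₂)/(m₁c₁ + m₂c₂) = 483.94 K.
ΔS₁ = m₁c₁ ln(T_f/T₁) = 315.468 × ln(483.94/496) = -7.764 J/K.
ΔS₂ = m₂c₂ ln(T_f/T₂) = 40.068 × ln(483.94/389) = 8.75 J/K.
ΔS_total = -7.764 + 8.75 = 0.986 J/K.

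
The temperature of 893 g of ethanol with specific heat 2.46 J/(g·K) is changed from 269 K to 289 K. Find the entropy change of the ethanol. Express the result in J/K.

ΔS = ∫dQ_rev/T = m c ln(T₂/T₁) = 893 × 2.46 × ln(289/269) = 158 J/K.

ΔS = 158 J/K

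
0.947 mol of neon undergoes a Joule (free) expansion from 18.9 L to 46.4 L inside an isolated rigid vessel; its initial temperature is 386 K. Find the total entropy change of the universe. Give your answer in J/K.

For an ideal gas in free expansion Q = 0 and W = 0, so T is unchanged.
Entropy is a state function; using a reversible isothermal path, ΔS_gas = nR ln(V₂/V₁) = 0.947 × 8.314 × ln(46.4/18.9) = 7.07 J/K.
The insulated surroundings exchange no heat, so ΔS_surr = 0 and ΔS_universe = ΔS_gas.

ΔS_universe = 7.07 J/K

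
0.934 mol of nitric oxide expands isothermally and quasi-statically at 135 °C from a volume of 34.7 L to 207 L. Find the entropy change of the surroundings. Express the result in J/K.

ΔS_surr = -13.9 J/K

For an isothermal ideal gas ΔS_gas = nR ln(V₂/V₁) = 0.934 × 8.314 × ln(207/34.7) = 13.9 J/K.
The process is reversible, so ΔS_surr = −ΔS_gas = -13.9 J/K and ΔS_universe = 0.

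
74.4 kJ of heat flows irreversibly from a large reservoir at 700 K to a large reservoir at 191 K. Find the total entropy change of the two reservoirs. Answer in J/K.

ΔS_total = 283 J/K

ΔS_hot = −Q/T_H = −74400/700 = -106.3 J/K and ΔS_cold = +Q/T_C = 74400/191 = 389.5 J/K.
ΔS_total = -106.3 + 389.5 = 283 J/K, positive as the second law requires.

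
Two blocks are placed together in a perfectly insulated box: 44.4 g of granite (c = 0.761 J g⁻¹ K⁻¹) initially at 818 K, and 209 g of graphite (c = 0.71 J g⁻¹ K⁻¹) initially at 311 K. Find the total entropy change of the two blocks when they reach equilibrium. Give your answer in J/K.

ΔS_total = 15.5 J/K

Energy balance: T_f = (m₁c₁T₁ + m₂c₂T₂)/(m₁c₁ + m₂c₂) = 405.03 K.
ΔS₁ = m₁c₁ ln(T_f/T₁) = 33.7884 × ln(405.03/818) = -23.75 J/K.
ΔS₂ = m₂c₂ ln(T_f/T₂) = 148.39 × ln(405.03/311) = 39.2 J/K.
ΔS_total = -23.75 + 39.2 = 15.5 J/K.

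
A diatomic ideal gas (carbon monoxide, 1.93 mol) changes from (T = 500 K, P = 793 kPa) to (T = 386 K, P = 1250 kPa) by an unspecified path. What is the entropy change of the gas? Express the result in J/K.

ΔS = nC_p ln(T₂/T₁) − nR ln(P₂/P₁), with C_p = 7R/2 = 29.1 J mol⁻¹ K⁻¹ for a diatomic ideal gas.
ΔS = 1.93 × [29.1 × ln(386/500) − 8.314 × ln(1250/793)] = -21.8 J/K.

ΔS = -21.8 J/K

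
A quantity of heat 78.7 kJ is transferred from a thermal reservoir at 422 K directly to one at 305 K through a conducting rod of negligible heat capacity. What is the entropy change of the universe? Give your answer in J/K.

ΔS_total = 71.5 J/K

ΔS_hot = −Q/T_H = −78700/422 = -186.5 J/K and ΔS_cold = +Q/T_C = 78700/305 = 258 J/K.
ΔS_total = -186.5 + 258 = 71.5 J/K, positive as the second law requires.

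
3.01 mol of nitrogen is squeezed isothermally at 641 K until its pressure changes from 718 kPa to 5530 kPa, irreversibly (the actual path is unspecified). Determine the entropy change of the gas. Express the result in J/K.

Entropy is a state function, so ΔS_gas depends only on the end states.
For an isothermal ideal gas ΔS_gas = nR ln(P₁/P₂) = 3.01 × 8.314 × ln(718/5530) = -51.1 J/K.

ΔS_gas = -51.1 J/K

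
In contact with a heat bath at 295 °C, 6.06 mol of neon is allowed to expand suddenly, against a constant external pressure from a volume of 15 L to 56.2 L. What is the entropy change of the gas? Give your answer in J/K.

Entropy is a state function, so ΔS_gas depends only on the end states.
For an isothermal ideal gas ΔS_gas = nR ln(V₂/V₁) = 6.06 × 8.314 × ln(56.2/15) = 66.5 J/K.

ΔS_gas = 66.5 J/K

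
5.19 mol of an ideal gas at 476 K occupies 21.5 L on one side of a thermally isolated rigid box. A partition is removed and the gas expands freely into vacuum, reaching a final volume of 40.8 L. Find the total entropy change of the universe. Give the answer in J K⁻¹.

ΔS_universe = 27.6 J/K

For an ideal gas in free expansion Q = 0 and W = 0, so T is unchanged.
Entropy is a state function; using a reversible isothermal path, ΔS_gas = nR ln(V₂/V₁) = 5.19 × 8.314 × ln(40.8/21.5) = 27.6 J/K.
The insulated surroundings exchange no heat, so ΔS_surr = 0 and ΔS_universe = ΔS_gas.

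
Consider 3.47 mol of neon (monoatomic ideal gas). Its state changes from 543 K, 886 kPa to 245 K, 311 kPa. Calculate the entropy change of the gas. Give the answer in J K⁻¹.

ΔS = -27.2 J/K

ΔS = nC_p ln(T₂/T₁) − nR ln(P₂/P₁), with C_p = 5R/2 = 20.79 J mol⁻¹ K⁻¹ for a monoatomic ideal gas.
ΔS = 3.47 × [20.79 × ln(245/543) − 8.314 × ln(311/886)] = -27.2 J/K.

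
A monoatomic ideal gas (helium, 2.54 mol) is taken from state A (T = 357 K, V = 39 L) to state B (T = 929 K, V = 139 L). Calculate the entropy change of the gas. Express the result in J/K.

ΔS = 57.1 J/K

Entropy is a state function: ΔS = nC_V ln(T₂/T₁) + nR ln(V₂/V₁), with C_V = 3R/2 = 12.47 J mol⁻¹ K⁻¹ for a monoatomic ideal gas.
ΔS = 2.54 × [12.47 × ln(929/357) + 8.314 × ln(139/39)] = 57.1 J/K.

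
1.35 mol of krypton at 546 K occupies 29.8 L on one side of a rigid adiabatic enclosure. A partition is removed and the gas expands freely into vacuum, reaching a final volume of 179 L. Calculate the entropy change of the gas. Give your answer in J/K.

ΔS_gas = 20.1 J/K

For an ideal gas in free expansion Q = 0 and W = 0, so T is unchanged.
Entropy is a state function; using a reversible isothermal path, ΔS_gas = nR ln(V₂/V₁) = 1.35 × 8.314 × ln(179/29.8) = 20.1 J/K.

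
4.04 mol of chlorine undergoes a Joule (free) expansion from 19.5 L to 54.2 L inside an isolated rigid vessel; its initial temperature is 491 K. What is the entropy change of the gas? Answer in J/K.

For an ideal gas in free expansion Q = 0 and W = 0, so T is unchanged.
Entropy is a state function; using a reversible isothermal path, ΔS_gas = nR ln(V₂/V₁) = 4.04 × 8.314 × ln(54.2/19.5) = 34.3 J/K.

ΔS_gas = 34.3 J/K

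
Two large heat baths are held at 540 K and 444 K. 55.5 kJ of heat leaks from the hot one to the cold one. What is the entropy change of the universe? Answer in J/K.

ΔS_total = 22.2 J/K

ΔS_hot = −Q/T_H = −55500/540 = -102.8 J/K and ΔS_cold = +Q/T_C = 55500/444 = 125 J/K.
ΔS_total = -102.8 + 125 = 22.2 J/K, positive as the second law requires.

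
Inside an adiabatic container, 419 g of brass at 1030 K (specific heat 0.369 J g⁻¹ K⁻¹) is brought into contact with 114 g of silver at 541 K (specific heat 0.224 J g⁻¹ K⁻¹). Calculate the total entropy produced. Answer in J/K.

Energy balance: T_f = (m₁c₁T₁ + m₂c₂T₂)/(m₁c₁ + m₂c₂) = 960.68 K.
ΔS₁ = m₁c₁ ln(T_f/T₁) = 154.611 × ln(960.68/1030) = -10.77 J/K.
ΔS₂ = m₂c₂ ln(T_f/T₂) = 25.536 × ln(960.68/541) = 14.66 J/K.
ΔS_total = -10.77 + 14.66 = 3.89 J/K.

ΔS_total = 3.89 J/K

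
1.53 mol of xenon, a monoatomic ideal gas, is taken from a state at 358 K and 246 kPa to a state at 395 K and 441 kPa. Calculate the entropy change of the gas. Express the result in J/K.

ΔS = nC_p ln(T₂/T₁) − nR ln(P₂/P₁), with C_p = 5R/2 = 20.79 J mol⁻¹ K⁻¹ for a monoatomic ideal gas.
ΔS = 1.53 × [20.79 × ln(395/358) − 8.314 × ln(441/246)] = -4.3 J/K.

ΔS = -4.3 J/K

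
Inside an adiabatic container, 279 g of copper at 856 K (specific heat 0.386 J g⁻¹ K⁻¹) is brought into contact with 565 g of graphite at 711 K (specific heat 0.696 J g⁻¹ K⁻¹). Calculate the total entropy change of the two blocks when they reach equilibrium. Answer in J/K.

Energy balance: T_f = (m₁c₁T₁ + m₂c₂T₂)/(m₁c₁ + m₂c₂) = 742.17 K.
ΔS₁ = m₁c₁ ln(T_f/T₁) = 107.694 × ln(742.17/856) = -15.367 J/K.
ΔS₂ = m₂c₂ ln(T_f/T₂) = 393.24 × ln(742.17/711) = 16.874 J/K.
ΔS_total = -15.367 + 16.874 = 1.51 J/K.

ΔS_total = 1.51 J/K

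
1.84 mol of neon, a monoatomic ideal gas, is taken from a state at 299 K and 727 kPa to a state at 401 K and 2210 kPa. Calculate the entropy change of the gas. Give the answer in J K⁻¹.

ΔS = nC_p ln(T₂/T₁) − nR ln(P₂/P₁), with C_p = 5R/2 = 20.79 J mol⁻¹ K⁻¹ for a monoatomic ideal gas.
ΔS = 1.84 × [20.79 × ln(401/299) − 8.314 × ln(2210/727)] = -5.78 J/K.

ΔS = -5.78 J/K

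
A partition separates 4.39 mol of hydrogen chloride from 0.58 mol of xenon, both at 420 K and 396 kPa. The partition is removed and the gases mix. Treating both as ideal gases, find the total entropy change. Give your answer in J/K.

ΔS_mix = 14.9 J/K

Mole fractions: x_A = 4.39/4.97 = 0.883, x_B = 0.117.
ΔS_mix = −R(n_A ln x_A + n_B ln x_B) = −8.314 × (4.39 ln 0.883 + 0.58 ln 0.117) = 14.9 J/K.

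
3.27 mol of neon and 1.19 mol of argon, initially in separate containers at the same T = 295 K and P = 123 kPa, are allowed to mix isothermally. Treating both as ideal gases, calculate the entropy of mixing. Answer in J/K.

Mole fractions: x_A = 3.27/4.46 = 0.733, x_B = 0.267.
ΔS_mix = −R(n_A ln x_A + n_B ln x_B) = −8.314 × (3.27 ln 0.733 + 1.19 ln 0.267) = 21.5 J/K.

ΔS_mix = 21.5 J/K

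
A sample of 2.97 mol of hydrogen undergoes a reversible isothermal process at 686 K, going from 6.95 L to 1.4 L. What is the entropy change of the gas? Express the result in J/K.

For an isothermal ideal gas ΔS_gas = nR ln(V₂/V₁) = 2.97 × 8.314 × ln(1.4/6.95) = -39.6 J/K.

ΔS_gas = -39.6 J/K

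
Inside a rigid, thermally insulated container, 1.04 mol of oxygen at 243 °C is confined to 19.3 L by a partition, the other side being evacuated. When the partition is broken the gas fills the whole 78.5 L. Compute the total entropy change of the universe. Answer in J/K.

ΔS_universe = 12.1 J/K

No heat is exchanged and no work is done, so the ideal-gas temperature stays constant.
Entropy is a state function; using a reversible isothermal path, ΔS_gas = nR ln(V₂/V₁) = 1.04 × 8.314 × ln(78.5/19.3) = 12.1 J/K.
The insulated surroundings exchange no heat, so ΔS_surr = 0 and ΔS_universe = ΔS_gas.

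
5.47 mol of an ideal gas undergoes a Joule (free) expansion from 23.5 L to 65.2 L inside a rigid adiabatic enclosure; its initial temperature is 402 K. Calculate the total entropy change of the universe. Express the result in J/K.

ΔS_universe = 46.4 J/K

For an ideal gas in free expansion Q = 0 and W = 0, so T is unchanged.
Entropy is a state function; using a reversible isothermal path, ΔS_gas = nR ln(V₂/V₁) = 5.47 × 8.314 × ln(65.2/23.5) = 46.4 J/K.
The insulated surroundings exchange no heat, so ΔS_surr = 0 and ΔS_universe = ΔS_gas.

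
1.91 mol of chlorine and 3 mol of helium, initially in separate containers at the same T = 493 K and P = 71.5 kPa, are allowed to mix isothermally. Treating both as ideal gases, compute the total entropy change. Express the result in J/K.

Mole fractions: x_A = 1.91/4.91 = 0.389, x_B = 0.611.
ΔS_mix = −R(n_A ln x_A + n_B ln x_B) = −8.314 × (1.91 ln 0.389 + 3 ln 0.611) = 27.3 J/K.

ΔS_mix = 27.3 J/K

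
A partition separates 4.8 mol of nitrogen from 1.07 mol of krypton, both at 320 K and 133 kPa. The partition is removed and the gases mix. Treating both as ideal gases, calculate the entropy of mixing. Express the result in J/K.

ΔS_mix = 23.2 J/K

Mole fractions: x_A = 4.8/5.87 = 0.818, x_B = 0.182.
ΔS_mix = −R(n_A ln x_A + n_B ln x_B) = −8.314 × (4.8 ln 0.818 + 1.07 ln 0.182) = 23.2 J/K.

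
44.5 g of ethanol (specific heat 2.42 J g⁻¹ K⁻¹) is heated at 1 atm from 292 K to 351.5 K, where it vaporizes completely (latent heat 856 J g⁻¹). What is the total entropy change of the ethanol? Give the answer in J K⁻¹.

ΔS = 128 J/K

Warming step: ΔS₁ = m c ln(T_tr/T_i) = 44.5 × 2.42 × ln(351.5/292) = 19.97 J/K.
Phase change: ΔS₂ = +mL/T_tr = 44.5 × 856 / 351.5 = 108.4 J/K.
ΔS_total = (19.97) + (108.4) = 128 J/K.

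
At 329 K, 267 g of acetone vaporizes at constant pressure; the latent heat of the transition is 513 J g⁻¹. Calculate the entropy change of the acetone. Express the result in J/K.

Heat absorbed by the substance: Q = mL = 267 × 513 = 136971 J.
At constant T, ΔS = Q_rev/T = 136971 / 329 = 416 J/K.

ΔS = 416 J/K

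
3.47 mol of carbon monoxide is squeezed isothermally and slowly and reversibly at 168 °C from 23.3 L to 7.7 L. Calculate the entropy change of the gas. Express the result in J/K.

ΔS_gas = -31.9 J/K

For an isothermal ideal gas ΔS_gas = nR ln(V₂/V₁) = 3.47 × 8.314 × ln(7.7/23.3) = -31.9 J/K.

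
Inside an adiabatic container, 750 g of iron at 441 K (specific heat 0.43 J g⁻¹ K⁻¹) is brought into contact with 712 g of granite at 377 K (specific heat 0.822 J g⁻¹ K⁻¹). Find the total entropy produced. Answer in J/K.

ΔS_total = 2.59 J/K

Energy balance: T_f = (m₁c₁T₁ + m₂c₂T₂)/(m₁c₁ + m₂c₂) = 399.74 K.
ΔS₁ = m₁c₁ ln(T_f/T₁) = 322.5 × ln(399.74/441) = -31.68 J/K.
ΔS₂ = m₂c₂ ln(T_f/T₂) = 585.264 × ln(399.74/377) = 34.27 J/K.
ΔS_total = -31.68 + 34.27 = 2.59 J/K.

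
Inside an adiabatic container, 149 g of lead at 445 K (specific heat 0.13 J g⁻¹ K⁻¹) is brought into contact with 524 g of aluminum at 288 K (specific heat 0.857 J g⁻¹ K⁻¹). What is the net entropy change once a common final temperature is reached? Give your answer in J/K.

Energy balance: T_f = (m₁c₁T₁ + m₂c₂T₂)/(m₁c₁ + m₂c₂) = 294.49 K.
ΔS₁ = m₁c₁ ln(T_f/T₁) = 19.37 × ln(294.49/445) = -7.996 J/K.
ΔS₂ = m₂c₂ ln(T_f/T₂) = 449.068 × ln(294.49/288) = 10.01 J/K.
ΔS_total = -7.996 + 10.01 = 2.01 J/K.

ΔS_total = 2.01 J/K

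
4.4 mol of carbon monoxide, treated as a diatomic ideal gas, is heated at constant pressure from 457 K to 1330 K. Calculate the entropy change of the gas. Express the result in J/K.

ΔS = 137 J/K

At constant pressure, ΔS = nC_p ln(T₂/T₁) with C_p = 7R/2 = 29.1 J mol⁻¹ K⁻¹.
ΔS = 4.4 × 29.1 × ln(1330/457) = 137 J/K.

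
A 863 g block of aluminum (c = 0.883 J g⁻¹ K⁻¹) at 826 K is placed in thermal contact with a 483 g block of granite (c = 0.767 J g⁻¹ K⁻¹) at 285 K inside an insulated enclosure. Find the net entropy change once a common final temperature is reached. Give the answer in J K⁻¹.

Energy balance: T_f = (m₁c₁T₁ + m₂c₂T₂)/(m₁c₁ + m₂c₂) = 649.03 K.
ΔS₁ = m₁c₁ ln(T_f/T₁) = 762.029 × ln(649.03/826) = -183.7 J/K.
ΔS₂ = m₂c₂ ln(T_f/T₂) = 370.461 × ln(649.03/285) = 304.9 J/K.
ΔS_total = -183.7 + 304.9 = 121 J/K.

ΔS_total = 121 J/K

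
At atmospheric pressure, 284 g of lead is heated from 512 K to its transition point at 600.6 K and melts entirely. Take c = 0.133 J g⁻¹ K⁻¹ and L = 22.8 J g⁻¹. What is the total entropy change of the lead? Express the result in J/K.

Warming step: ΔS₁ = m c ln(T_tr/T_i) = 284 × 0.133 × ln(600.6/512) = 6.029 J/K.
Phase change: ΔS₂ = +mL/T_tr = 284 × 22.8 / 600.6 = 10.78 J/K.
ΔS_total = (6.029) + (10.78) = 16.8 J/K.

ΔS = 16.8 J/K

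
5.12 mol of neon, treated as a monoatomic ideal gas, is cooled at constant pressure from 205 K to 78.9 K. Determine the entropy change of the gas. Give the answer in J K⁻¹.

ΔS = -102 J/K

At constant pressure, ΔS = nC_p ln(T₂/T₁) with C_p = 5R/2 = 20.79 J mol⁻¹ K⁻¹.
ΔS = 5.12 × 20.79 × ln(78.9/205) = -102 J/K.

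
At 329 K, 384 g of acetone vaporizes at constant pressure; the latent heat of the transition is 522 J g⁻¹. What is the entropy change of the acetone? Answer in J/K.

Heat absorbed by the substance: Q = mL = 384 × 522 = 200448 J.
At constant T, ΔS = Q_rev/T = 200448 / 329 = 609 J/K.

ΔS = 609 J/K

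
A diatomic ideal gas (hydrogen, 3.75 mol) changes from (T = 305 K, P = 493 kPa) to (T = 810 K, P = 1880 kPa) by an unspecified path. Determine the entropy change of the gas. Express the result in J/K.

ΔS = 64.8 J/K

ΔS = nC_p ln(T₂/T₁) − nR ln(P₂/P₁), with C_p = 7R/2 = 29.1 J mol⁻¹ K⁻¹ for a diatomic ideal gas.
ΔS = 3.75 × [29.1 × ln(810/305) − 8.314 × ln(1880/493)] = 64.8 J/K.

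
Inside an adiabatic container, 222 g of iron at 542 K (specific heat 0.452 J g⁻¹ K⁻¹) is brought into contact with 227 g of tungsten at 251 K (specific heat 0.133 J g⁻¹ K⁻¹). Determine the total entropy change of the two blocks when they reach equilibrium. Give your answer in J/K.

ΔS_total = 5.93 J/K

Energy balance: T_f = (m₁c₁T₁ + m₂c₂T₂)/(m₁c₁ + m₂c₂) = 474.7 K.
ΔS₁ = m₁c₁ ln(T_f/T₁) = 100.344 × ln(474.7/542) = -13.305 J/K.
ΔS₂ = m₂c₂ ln(T_f/T₂) = 30.191 × ln(474.7/251) = 19.238 J/K.
ΔS_total = -13.305 + 19.238 = 5.93 J/K.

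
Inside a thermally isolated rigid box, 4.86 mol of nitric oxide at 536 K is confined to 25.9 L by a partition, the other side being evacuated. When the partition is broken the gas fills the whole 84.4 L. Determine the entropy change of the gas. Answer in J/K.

For an ideal gas in free expansion Q = 0 and W = 0, so T is unchanged.
Entropy is a state function; using a reversible isothermal path, ΔS_gas = nR ln(V₂/V₁) = 4.86 × 8.314 × ln(84.4/25.9) = 47.7 J/K.

ΔS_gas = 47.7 J/K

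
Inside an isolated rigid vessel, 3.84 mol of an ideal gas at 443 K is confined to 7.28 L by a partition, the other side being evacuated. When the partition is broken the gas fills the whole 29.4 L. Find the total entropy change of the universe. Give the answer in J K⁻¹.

For an ideal gas in free expansion Q = 0 and W = 0, so T is unchanged.
Entropy is a state function; using a reversible isothermal path, ΔS_gas = nR ln(V₂/V₁) = 3.84 × 8.314 × ln(29.4/7.28) = 44.6 J/K.
The insulated surroundings exchange no heat, so ΔS_surr = 0 and ΔS_universe = ΔS_gas.

ΔS_universe = 44.6 J/K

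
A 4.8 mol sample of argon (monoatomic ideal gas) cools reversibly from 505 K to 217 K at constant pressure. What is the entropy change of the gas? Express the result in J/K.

ΔS = -84.3 J/K

At constant pressure, ΔS = nC_p ln(T₂/T₁) with C_p = 5R/2 = 20.79 J mol⁻¹ K⁻¹.
ΔS = 4.8 × 20.79 × ln(217/505) = -84.3 J/K.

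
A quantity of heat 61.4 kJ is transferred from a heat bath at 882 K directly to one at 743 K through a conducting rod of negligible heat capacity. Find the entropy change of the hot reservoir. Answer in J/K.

ΔS_hot = -69.6 J/K

The hot reservoir loses heat Q, so ΔS_hot = −Q/T_H = −61400/882 = -69.6 J/K.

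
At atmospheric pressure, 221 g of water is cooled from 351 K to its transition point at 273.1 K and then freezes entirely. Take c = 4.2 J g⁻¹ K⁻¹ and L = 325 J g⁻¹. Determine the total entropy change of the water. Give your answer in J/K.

Cooling step: ΔS₁ = m c ln(T_tr/T_i) = 221 × 4.2 × ln(273.1/351) = -232.9 J/K.
Phase change: ΔS₂ = −mL/T_tr = −221 × 325 / 273.1 = -263 J/K.
ΔS_total = (-232.9) + (-263) = -496 J/K.

ΔS = -496 J/K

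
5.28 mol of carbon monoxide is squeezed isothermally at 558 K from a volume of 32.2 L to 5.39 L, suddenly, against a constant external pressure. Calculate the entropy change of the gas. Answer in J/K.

ΔS_gas = -78.5 J/K

Entropy is a state function, so ΔS_gas depends only on the end states.
For an isothermal ideal gas ΔS_gas = nR ln(V₂/V₁) = 5.28 × 8.314 × ln(5.39/32.2) = -78.5 J/K.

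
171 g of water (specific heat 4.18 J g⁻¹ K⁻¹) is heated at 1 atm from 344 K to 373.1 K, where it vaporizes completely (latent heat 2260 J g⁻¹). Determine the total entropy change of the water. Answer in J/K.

ΔS = 1090 J/K

Warming step: ΔS₁ = m c ln(T_tr/T_i) = 171 × 4.18 × ln(373.1/344) = 58.04 J/K.
Phase change: ΔS₂ = +mL/T_tr = 171 × 2260 / 373.1 = 1036 J/K.
ΔS_total = (58.04) + (1036) = 1090 J/K.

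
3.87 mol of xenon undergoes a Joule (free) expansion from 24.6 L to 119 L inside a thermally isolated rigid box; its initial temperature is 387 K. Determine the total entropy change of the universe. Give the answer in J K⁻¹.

ΔS_universe = 50.7 J/K

No heat is exchanged and no work is done, so the ideal-gas temperature stays constant.
Entropy is a state function; using a reversible isothermal path, ΔS_gas = nR ln(V₂/V₁) = 3.87 × 8.314 × ln(119/24.6) = 50.7 J/K.
The insulated surroundings exchange no heat, so ΔS_surr = 0 and ΔS_universe = ΔS_gas.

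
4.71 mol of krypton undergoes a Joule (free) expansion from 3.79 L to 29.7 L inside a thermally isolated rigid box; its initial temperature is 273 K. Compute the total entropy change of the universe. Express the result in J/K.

For an ideal gas in free expansion Q = 0 and W = 0, so T is unchanged.
Entropy is a state function; using a reversible isothermal path, ΔS_gas = nR ln(V₂/V₁) = 4.71 × 8.314 × ln(29.7/3.79) = 80.6 J/K.
The insulated surroundings exchange no heat, so ΔS_surr = 0 and ΔS_universe = ΔS_gas.

ΔS_universe = 80.6 J/K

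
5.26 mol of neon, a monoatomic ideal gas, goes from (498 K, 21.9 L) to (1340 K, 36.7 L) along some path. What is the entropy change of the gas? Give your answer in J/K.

Entropy is a state function: ΔS = nC_V ln(T₂/T₁) + nR ln(V₂/V₁), with C_V = 3R/2 = 12.47 J mol⁻¹ K⁻¹ for a monoatomic ideal gas.
ΔS = 5.26 × [12.47 × ln(1340/498) + 8.314 × ln(36.7/21.9)] = 87.5 J/K.

ΔS = 87.5 J/K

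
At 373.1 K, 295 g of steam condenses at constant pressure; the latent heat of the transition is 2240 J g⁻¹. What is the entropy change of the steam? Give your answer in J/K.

ΔS = -1770 J/K

Heat released by the substance: Q = −mL = −295 × 2240 = −660800 J.
At constant T, ΔS = Q_rev/T = −660800 / 373.1 = -1770 J/K.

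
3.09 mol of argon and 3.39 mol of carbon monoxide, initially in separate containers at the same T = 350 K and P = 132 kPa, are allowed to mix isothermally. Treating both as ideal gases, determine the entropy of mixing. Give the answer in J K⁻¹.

ΔS_mix = 37.3 J/K

Mole fractions: x_A = 3.09/6.48 = 0.477, x_B = 0.523.
ΔS_mix = −R(n_A ln x_A + n_B ln x_B) = −8.314 × (3.09 ln 0.477 + 3.39 ln 0.523) = 37.3 J/K.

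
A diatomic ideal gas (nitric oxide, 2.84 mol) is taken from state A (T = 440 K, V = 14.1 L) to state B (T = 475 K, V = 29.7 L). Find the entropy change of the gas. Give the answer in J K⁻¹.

ΔS = 22.1 J/K

Entropy is a state function: ΔS = nC_V ln(T₂/T₁) + nR ln(V₂/V₁), with C_V = 5R/2 = 20.79 J mol⁻¹ K⁻¹ for a diatomic ideal gas.
ΔS = 2.84 × [20.79 × ln(475/440) + 8.314 × ln(29.7/14.1)] = 22.1 J/K.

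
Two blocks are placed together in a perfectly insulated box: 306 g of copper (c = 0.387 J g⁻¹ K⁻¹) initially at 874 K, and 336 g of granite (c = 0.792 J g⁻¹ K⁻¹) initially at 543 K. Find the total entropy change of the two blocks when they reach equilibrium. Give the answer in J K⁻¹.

ΔS_total = 9.79 J/K

Energy balance: T_f = (m₁c₁T₁ + m₂c₂T₂)/(m₁c₁ + m₂c₂) = 644.94 K.
ΔS₁ = m₁c₁ ln(T_f/T₁) = 118.422 × ln(644.94/874) = -35.99 J/K.
ΔS₂ = m₂c₂ ln(T_f/T₂) = 266.112 × ln(644.94/543) = 45.78 J/K.
ΔS_total = -35.99 + 45.78 = 9.79 J/K.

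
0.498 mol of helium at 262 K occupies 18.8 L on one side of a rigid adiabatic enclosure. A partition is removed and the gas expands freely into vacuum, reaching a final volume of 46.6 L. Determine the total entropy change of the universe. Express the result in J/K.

For an ideal gas in free expansion Q = 0 and W = 0, so T is unchanged.
Entropy is a state function; using a reversible isothermal path, ΔS_gas = nR ln(V₂/V₁) = 0.498 × 8.314 × ln(46.6/18.8) = 3.76 J/K.
The insulated surroundings exchange no heat, so ΔS_surr = 0 and ΔS_universe = ΔS_gas.

ΔS_universe = 3.76 J/K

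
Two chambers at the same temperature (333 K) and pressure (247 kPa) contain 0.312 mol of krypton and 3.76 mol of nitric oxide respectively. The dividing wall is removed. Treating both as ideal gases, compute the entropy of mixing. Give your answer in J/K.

Mole fractions: x_A = 0.312/4.07 = 0.0766, x_B = 0.923.
ΔS_mix = −R(n_A ln x_A + n_B ln x_B) = −8.314 × (0.312 ln 0.0766 + 3.76 ln 0.923) = 9.16 J/K.

ΔS_mix = 9.16 J/K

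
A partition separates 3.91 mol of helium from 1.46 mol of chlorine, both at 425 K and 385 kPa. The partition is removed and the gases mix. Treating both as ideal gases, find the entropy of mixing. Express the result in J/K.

ΔS_mix = 26.1 J/K

Mole fractions: x_A = 3.91/5.37 = 0.728, x_B = 0.272.
ΔS_mix = −R(n_A ln x_A + n_B ln x_B) = −8.314 × (3.91 ln 0.728 + 1.46 ln 0.272) = 26.1 J/K.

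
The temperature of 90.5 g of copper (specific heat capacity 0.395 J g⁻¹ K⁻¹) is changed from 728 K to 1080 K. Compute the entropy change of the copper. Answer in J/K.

ΔS = 14.1 J/K

ΔS = ∫dQ_rev/T = m c ln(T₂/T₁) = 90.5 × 0.395 × ln(1080/728) = 14.1 J/K.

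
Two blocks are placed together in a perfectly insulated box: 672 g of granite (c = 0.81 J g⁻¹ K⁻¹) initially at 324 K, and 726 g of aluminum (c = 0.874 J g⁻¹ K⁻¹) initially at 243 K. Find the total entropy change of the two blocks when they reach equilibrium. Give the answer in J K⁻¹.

Energy balance: T_f = (m₁c₁T₁ + m₂c₂T₂)/(m₁c₁ + m₂c₂) = 280.4 K.
ΔS₁ = m₁c₁ ln(T_f/T₁) = 544.32 × ln(280.4/324) = -78.67 J/K.
ΔS₂ = m₂c₂ ln(T_f/T₂) = 634.524 × ln(280.4/243) = 90.84 J/K.
ΔS_total = -78.67 + 90.84 = 12.2 J/K.

ΔS_total = 12.2 J/K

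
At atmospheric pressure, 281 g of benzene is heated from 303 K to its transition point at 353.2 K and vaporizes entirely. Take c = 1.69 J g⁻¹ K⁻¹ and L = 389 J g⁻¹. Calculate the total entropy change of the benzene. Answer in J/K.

Warming step: ΔS₁ = m c ln(T_tr/T_i) = 281 × 1.69 × ln(353.2/303) = 72.8 J/K.
Phase change: ΔS₂ = +mL/T_tr = 281 × 389 / 353.2 = 309.5 J/K.
ΔS_total = (72.8) + (309.5) = 382 J/K.

ΔS = 382 J/K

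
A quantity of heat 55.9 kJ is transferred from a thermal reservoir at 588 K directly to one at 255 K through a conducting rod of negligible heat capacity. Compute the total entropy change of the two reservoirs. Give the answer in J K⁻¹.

ΔS_hot = −Q/T_H = −55900/588 = -95.07 J/K and ΔS_cold = +Q/T_C = 55900/255 = 219.2 J/K.
ΔS_total = -95.07 + 219.2 = 124 J/K, positive as the second law requires.

ΔS_total = 124 J/K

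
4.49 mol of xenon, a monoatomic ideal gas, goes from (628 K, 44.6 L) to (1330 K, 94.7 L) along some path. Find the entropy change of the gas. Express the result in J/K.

Entropy is a state function: ΔS = nC_V ln(T₂/T₁) + nR ln(V₂/V₁), with C_V = 3R/2 = 12.47 J mol⁻¹ K⁻¹ for a monoatomic ideal gas.
ΔS = 4.49 × [12.47 × ln(1330/628) + 8.314 × ln(94.7/44.6)] = 70.1 J/K.

ΔS = 70.1 J/K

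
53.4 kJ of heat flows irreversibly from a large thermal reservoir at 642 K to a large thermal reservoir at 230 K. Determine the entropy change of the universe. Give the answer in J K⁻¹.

ΔS_hot = −Q/T_H = −53400/642 = -83.18 J/K and ΔS_cold = +Q/T_C = 53400/230 = 232.2 J/K.
ΔS_total = -83.18 + 232.2 = 149 J/K, positive as the second law requires.

ΔS_total = 149 J/K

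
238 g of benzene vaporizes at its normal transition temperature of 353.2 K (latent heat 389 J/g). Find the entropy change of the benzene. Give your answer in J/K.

ΔS = 262 J/K

Heat absorbed by the substance: Q = mL = 238 × 389 = 92582 J.
At constant T, ΔS = Q_rev/T = 92582 / 353.2 = 262 J/K.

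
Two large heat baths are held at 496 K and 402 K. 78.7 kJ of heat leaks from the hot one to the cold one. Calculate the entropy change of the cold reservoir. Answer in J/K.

ΔS_cold = 196 J/K

The cold reservoir gains heat Q, so ΔS_cold = +Q/T_C = 78700/402 = 196 J/K.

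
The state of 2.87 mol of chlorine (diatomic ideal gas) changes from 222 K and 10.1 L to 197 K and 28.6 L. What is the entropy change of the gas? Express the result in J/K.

Entropy is a state function: ΔS = nC_V ln(T₂/T₁) + nR ln(V₂/V₁), with C_V = 5R/2 = 20.79 J mol⁻¹ K⁻¹ for a diatomic ideal gas.
ΔS = 2.87 × [20.79 × ln(197/222) + 8.314 × ln(28.6/10.1)] = 17.7 J/K.

ΔS = 17.7 J/K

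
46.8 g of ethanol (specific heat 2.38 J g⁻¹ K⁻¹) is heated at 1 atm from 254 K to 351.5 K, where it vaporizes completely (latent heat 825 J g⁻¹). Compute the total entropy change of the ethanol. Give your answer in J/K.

Warming step: ΔS₁ = m c ln(T_tr/T_i) = 46.8 × 2.38 × ln(351.5/254) = 36.19 J/K.
Phase change: ΔS₂ = +mL/T_tr = 46.8 × 825 / 351.5 = 109.8 J/K.
ΔS_total = (36.19) + (109.8) = 146 J/K.

ΔS = 146 J/K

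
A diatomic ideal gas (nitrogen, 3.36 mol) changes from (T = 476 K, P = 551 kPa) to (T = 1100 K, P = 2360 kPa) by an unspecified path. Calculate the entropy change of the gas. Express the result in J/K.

ΔS = 41.3 J/K

ΔS = nC_p ln(T₂/T₁) − nR ln(P₂/P₁), with C_p = 7R/2 = 29.1 J mol⁻¹ K⁻¹ for a diatomic ideal gas.
ΔS = 3.36 × [29.1 × ln(1100/476) − 8.314 × ln(2360/551)] = 41.3 J/K.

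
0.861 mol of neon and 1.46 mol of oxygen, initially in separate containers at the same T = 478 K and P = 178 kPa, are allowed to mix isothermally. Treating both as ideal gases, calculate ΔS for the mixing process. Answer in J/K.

ΔS_mix = 12.7 J/K

Mole fractions: x_A = 0.861/2.32 = 0.371, x_B = 0.629.
ΔS_mix = −R(n_A ln x_A + n_B ln x_B) = −8.314 × (0.861 ln 0.371 + 1.46 ln 0.629) = 12.7 J/K.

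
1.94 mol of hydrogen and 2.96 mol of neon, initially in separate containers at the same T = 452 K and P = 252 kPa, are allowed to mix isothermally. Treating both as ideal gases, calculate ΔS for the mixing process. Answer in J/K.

Mole fractions: x_A = 1.94/4.9 = 0.396, x_B = 0.604.
ΔS_mix = −R(n_A ln x_A + n_B ln x_B) = −8.314 × (1.94 ln 0.396 + 2.96 ln 0.604) = 27.3 J/K.

ΔS_mix = 27.3 J/K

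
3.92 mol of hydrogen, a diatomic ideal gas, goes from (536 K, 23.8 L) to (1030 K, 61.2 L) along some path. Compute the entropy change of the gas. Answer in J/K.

ΔS = 84 J/K

Entropy is a state function: ΔS = nC_V ln(T₂/T₁) + nR ln(V₂/V₁), with C_V = 5R/2 = 20.79 J mol⁻¹ K⁻¹ for a diatomic ideal gas.
ΔS = 3.92 × [20.79 × ln(1030/536) + 8.314 × ln(61.2/23.8)] = 84 J/K.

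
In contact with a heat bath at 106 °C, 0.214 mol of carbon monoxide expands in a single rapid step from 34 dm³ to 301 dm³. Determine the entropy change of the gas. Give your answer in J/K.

ΔS_gas = 3.88 J/K

Entropy is a state function, so ΔS_gas depends only on the end states.
For an isothermal ideal gas ΔS_gas = nR ln(V₂/V₁) = 0.214 × 8.314 × ln(301/34) = 3.88 J/K.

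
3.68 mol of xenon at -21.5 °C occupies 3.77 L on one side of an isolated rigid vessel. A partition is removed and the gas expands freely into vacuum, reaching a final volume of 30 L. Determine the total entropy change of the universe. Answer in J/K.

ΔS_universe = 63.5 J/K

For an ideal gas in free expansion Q = 0 and W = 0, so T is unchanged.
Entropy is a state function; using a reversible isothermal path, ΔS_gas = nR ln(V₂/V₁) = 3.68 × 8.314 × ln(30/3.77) = 63.5 J/K.
The insulated surroundings exchange no heat, so ΔS_surr = 0 and ΔS_universe = ΔS_gas.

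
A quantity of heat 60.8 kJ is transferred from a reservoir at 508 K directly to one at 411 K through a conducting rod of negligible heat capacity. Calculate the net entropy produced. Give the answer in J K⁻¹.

ΔS_hot = −Q/T_H = −60800/508 = -119.7 J/K and ΔS_cold = +Q/T_C = 60800/411 = 147.9 J/K.
ΔS_total = -119.7 + 147.9 = 28.2 J/K, positive as the second law requires.

ΔS_total = 28.2 J/K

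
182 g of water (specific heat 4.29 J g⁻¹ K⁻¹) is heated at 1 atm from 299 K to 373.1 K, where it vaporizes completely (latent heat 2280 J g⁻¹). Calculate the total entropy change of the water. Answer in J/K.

ΔS = 1290 J/K

Warming step: ΔS₁ = m c ln(T_tr/T_i) = 182 × 4.29 × ln(373.1/299) = 172.87 J/K.
Phase change: ΔS₂ = +mL/T_tr = 182 × 2280 / 373.1 = 1112.2 J/K.
ΔS_total = (172.87) + (1112.2) = 1290 J/K.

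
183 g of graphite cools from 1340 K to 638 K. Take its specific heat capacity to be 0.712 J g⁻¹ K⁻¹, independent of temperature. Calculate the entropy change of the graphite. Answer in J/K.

ΔS = ∫dQ_rev/T = m c ln(T₂/T₁) = 183 × 0.712 × ln(638/1340) = -96.7 J/K.

ΔS = -96.7 J/K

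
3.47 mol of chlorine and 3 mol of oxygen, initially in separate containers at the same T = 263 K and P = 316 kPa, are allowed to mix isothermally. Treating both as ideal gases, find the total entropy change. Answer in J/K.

ΔS_mix = 37.1 J/K

Mole fractions: x_A = 3.47/6.47 = 0.536, x_B = 0.464.
ΔS_mix = −R(n_A ln x_A + n_B ln x_B) = −8.314 × (3.47 ln 0.536 + 3 ln 0.464) = 37.1 J/K.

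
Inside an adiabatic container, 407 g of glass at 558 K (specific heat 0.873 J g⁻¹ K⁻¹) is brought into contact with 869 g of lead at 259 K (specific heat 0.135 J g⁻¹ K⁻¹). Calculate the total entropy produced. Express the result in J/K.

Energy balance: T_f = (m₁c₁T₁ + m₂c₂T₂)/(m₁c₁ + m₂c₂) = 483.78 K.
ΔS₁ = m₁c₁ ln(T_f/T₁) = 355.311 × ln(483.78/558) = -50.71 J/K.
ΔS₂ = m₂c₂ ln(T_f/T₂) = 117.315 × ln(483.78/259) = 73.3 J/K.
ΔS_total = -50.71 + 73.3 = 22.6 J/K.

ΔS_total = 22.6 J/K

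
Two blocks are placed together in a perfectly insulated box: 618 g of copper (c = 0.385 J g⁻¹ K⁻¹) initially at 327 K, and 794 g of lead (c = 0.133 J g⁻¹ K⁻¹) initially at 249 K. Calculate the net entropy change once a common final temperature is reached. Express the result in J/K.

Energy balance: T_f = (m₁c₁T₁ + m₂c₂T₂)/(m₁c₁ + m₂c₂) = 303.02 K.
ΔS₁ = m₁c₁ ln(T_f/T₁) = 237.93 × ln(303.02/327) = -18.12 J/K.
ΔS₂ = m₂c₂ ln(T_f/T₂) = 105.602 × ln(303.02/249) = 20.74 J/K.
ΔS_total = -18.12 + 20.74 = 2.62 J/K.

ΔS_total = 2.62 J/K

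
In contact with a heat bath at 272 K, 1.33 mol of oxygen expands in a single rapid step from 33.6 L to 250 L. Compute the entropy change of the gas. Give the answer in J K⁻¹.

Entropy is a state function, so ΔS_gas depends only on the end states.
For an isothermal ideal gas ΔS_gas = nR ln(V₂/V₁) = 1.33 × 8.314 × ln(250/33.6) = 22.2 J/K.

ΔS_gas = 22.2 J/K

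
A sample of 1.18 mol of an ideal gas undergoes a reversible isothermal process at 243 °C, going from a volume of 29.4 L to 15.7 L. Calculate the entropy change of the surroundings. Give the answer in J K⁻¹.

For an isothermal ideal gas ΔS_gas = nR ln(V₂/V₁) = 1.18 × 8.314 × ln(15.7/29.4) = -6.15 J/K.
The process is reversible, so ΔS_surr = −ΔS_gas = 6.15 J/K and ΔS_universe = 0.

ΔS_surr = 6.15 J/K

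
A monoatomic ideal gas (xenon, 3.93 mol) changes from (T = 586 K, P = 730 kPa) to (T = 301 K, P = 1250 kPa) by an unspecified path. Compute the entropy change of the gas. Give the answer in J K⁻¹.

ΔS = nC_p ln(T₂/T₁) − nR ln(P₂/P₁), with C_p = 5R/2 = 20.79 J mol⁻¹ K⁻¹ for a monoatomic ideal gas.
ΔS = 3.93 × [20.79 × ln(301/586) − 8.314 × ln(1250/730)] = -72 J/K.

ΔS = -72 J/K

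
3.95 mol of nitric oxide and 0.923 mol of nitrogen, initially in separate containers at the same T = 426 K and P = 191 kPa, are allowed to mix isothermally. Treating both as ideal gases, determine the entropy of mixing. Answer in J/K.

ΔS_mix = 19.7 J/K

Mole fractions: x_A = 3.95/4.87 = 0.811, x_B = 0.189.
ΔS_mix = −R(n_A ln x_A + n_B ln x_B) = −8.314 × (3.95 ln 0.811 + 0.923 ln 0.189) = 19.7 J/K.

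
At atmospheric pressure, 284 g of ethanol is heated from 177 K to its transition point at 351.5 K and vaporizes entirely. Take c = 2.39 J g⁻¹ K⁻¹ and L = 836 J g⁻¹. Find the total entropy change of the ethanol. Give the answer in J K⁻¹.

Warming step: ΔS₁ = m c ln(T_tr/T_i) = 284 × 2.39 × ln(351.5/177) = 465.7 J/K.
Phase change: ΔS₂ = +mL/T_tr = 284 × 836 / 351.5 = 675.5 J/K.
ΔS_total = (465.7) + (675.5) = 1140 J/K.

ΔS = 1140 J/K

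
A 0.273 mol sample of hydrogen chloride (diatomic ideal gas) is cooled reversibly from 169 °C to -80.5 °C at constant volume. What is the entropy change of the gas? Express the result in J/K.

ΔS = -4.71 J/K

In kelvin: T₁ = 442.15 K, T₂ = 192.65 K. At constant volume, ΔS = nC_V ln(T₂/T₁) with C_V = 5R/2 = 20.79 J mol⁻¹ K⁻¹.
ΔS = 0.273 × 20.79 × ln(192.65/442.15) = -4.71 J/K.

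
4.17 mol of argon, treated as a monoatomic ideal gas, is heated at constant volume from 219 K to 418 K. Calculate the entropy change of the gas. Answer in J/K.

ΔS = 33.6 J/K

At constant volume, ΔS = nC_V ln(T₂/T₁) with C_V = 3R/2 = 12.47 J mol⁻¹ K⁻¹.
ΔS = 4.17 × 12.47 × ln(418/219) = 33.6 J/K.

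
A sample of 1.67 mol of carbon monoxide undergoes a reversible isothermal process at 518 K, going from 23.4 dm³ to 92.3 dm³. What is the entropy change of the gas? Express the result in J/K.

ΔS_gas = 19.1 J/K

For an isothermal ideal gas ΔS_gas = nR ln(V₂/V₁) = 1.67 × 8.314 × ln(92.3/23.4) = 19.1 J/K.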